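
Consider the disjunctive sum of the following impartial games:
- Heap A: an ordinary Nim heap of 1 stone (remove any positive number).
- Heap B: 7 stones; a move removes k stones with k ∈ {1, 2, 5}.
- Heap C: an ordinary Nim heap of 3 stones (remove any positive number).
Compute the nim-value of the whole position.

Heap A is a plain Nim heap of size 1, so its Grundy value is 1.
For heap B, compute g(0), g(1), … with moves {1, 2, 5}:
g(0) = mex{} = 0
g(1) = mex{0} = 1
g(2) = mex{0,1} = 2
g(3) = mex{1,2} = 0
g(4) = mex{0,2} = 1
g(5) = mex{0,1} = 2
g(6) = mex{1,2} = 0
g(7) = mex{0,2} = 1
So g(7) = 1.
Heap C is a plain Nim heap of size 3, so its Grundy value is 3.
The value of a disjunctive sum is the nim-sum of the parts.
Combined value = 1 ⊕ 1 ⊕ 3 = 3.

3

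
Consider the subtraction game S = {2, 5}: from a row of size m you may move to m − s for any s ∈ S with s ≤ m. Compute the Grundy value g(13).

Compute g(0), g(1), … for moves {2, 5}:
k:     0  1  2  3  4  5  6  7  8  9 10 11 12 13
g(k):  0  0  1  1  0  2  1  0  0  1  1  0  2  1
So g(13) = 1.

1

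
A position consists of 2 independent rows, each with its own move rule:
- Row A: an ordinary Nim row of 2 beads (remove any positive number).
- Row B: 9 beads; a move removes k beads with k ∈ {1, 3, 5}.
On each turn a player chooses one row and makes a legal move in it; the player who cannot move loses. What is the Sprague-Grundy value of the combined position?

3

Row A is a plain Nim row of size 2, so its Grundy value is 2.
For row B, compute g(0), g(1), … with moves {1, 3, 5}:
k:     0  1  2  3  4  5  6  7  8  9
g(k):  0  1  0  1  0  1  0  1  0  1
So g(9) = 1.
The value of a disjunctive sum is the nim-sum of the parts.
Combined value = 2 ⊕ 1 = 3.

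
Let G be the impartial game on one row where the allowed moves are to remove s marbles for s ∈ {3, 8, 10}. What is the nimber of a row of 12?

2

Build the Grundy sequence with g(k) = mex{g(k−s) : s ∈ {3, 8, 10}, s ≤ k}:
g(0) = mex{} = 0
g(1) = mex{} = 0
g(2) = mex{} = 0
g(3) = mex{0} = 1
g(4) = mex{0} = 1
g(5) = mex{0} = 1
g(6) = mex{1} = 0
g(7) = mex{1} = 0
g(8) = mex{0,1} = 2
g(9) = mex{0} = 1
g(10) = mex{0} = 1
g(11) = mex{0,1,2} = 3
g(12) = mex{0,1} = 2
So g(12) = 2.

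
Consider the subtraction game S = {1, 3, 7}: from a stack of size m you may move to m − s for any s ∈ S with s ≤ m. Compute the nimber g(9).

1

Build the Grundy sequence with g(k) = mex{g(k−s) : s ∈ {1, 3, 7}, s ≤ k}:
g(0) = mex{} = 0
g(1) = mex{0} = 1
g(2) = mex{1} = 0
g(3) = mex{0} = 1
g(4) = mex{1} = 0
g(5) = mex{0} = 1
g(6) = mex{1} = 0
g(7) = mex{0} = 1
g(8) = mex{1} = 0
g(9) = mex{0} = 1
So g(9) = 1.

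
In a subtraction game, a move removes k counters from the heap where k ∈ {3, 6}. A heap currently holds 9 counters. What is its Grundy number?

0

Build the Grundy sequence with g(k) = mex{g(k−s) : s ∈ {3, 6}, s ≤ k}:
g(0) = mex{} = 0
g(1) = mex{} = 0
g(2) = mex{} = 0
g(3) = mex{0} = 1
g(4) = mex{0} = 1
g(5) = mex{0} = 1
g(6) = mex{0,1} = 2
g(7) = mex{0,1} = 2
g(8) = mex{0,1} = 2
g(9) = mex{1,2} = 0
So g(9) = 0.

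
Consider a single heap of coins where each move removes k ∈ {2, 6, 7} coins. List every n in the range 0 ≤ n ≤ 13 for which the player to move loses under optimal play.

0, 1, 4, 5, 9, 13

Grundy values for subtraction set {2, 6, 7}:
k:     0  1  2  3  4  5  6  7  8  9 10 11 12 13
g(k):  0  0  1  1  0  0  1  1  2  0  3  1  2  0
The P-positions (g = 0) in 0..13 are 0, 1, 4, 5, 9, 13.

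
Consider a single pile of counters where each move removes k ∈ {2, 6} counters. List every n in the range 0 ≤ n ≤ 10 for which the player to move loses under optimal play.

Grundy values for subtraction set {2, 6}:
k:     0  1  2  3  4  5  6  7  8  9 10
g(k):  0  0  1  1  0  0  1  1  0  0  1
The P-positions (g = 0) in 0..10 are 0, 1, 4, 5, 8, 9.

0, 1, 4, 5, 8, 9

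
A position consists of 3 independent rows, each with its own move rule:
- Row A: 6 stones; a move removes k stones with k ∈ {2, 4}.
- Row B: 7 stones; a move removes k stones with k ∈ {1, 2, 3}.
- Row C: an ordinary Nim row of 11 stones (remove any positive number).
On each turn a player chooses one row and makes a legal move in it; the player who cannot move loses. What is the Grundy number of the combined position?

8

Build the Grundy sequence for row A with g(k) = mex{g(k−s) : s ∈ {2, 4}, s ≤ k}:
g(0) = mex{} = 0
g(1) = mex{} = 0
g(2) = mex{0} = 1
g(3) = mex{0} = 1
g(4) = mex{0,1} = 2
g(5) = mex{0,1} = 2
g(6) = mex{1,2} = 0
So g(6) = 0.
For row B, compute g(0), g(1), … with moves {1, 2, 3}:
k:     0  1  2  3  4  5  6  7
g(k):  0  1  2  3  0  1  2  3
So g(7) = 3.
Row C is a plain Nim row of size 11, so its Grundy value is 11.
By the Sprague-Grundy theorem, the Grundy value of a sum of independent games is the XOR of the component values.
Combined value = 0 XOR 3 XOR 11 = 8.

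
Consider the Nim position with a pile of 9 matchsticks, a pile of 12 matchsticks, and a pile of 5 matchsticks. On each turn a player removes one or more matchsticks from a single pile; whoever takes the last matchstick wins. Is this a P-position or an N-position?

P-position

Compute the nim-sum pairwise:
9 ^ 12 = 5
5 ^ 5 = 0
The nim-sum is 0, so this is a P-position: the player to move is in a losing position under optimal play.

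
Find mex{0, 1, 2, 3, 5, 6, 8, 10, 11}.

The values 0, 1, 2, 3 are all present; 4 is the first non-negative integer missing from the set.

4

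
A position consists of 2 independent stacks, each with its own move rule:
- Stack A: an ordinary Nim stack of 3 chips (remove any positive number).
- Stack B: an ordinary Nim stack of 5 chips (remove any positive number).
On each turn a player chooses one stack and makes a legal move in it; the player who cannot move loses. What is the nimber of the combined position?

6

Stack A is a plain Nim stack of size 3, so its Grundy value is 3.
Stack B is a plain Nim stack of size 5, so its Grundy value is 5.
By the Sprague-Grundy theorem, the Grundy value of a sum of independent games is the XOR of the component values.
Combined value = 3 ⊕ 5 = 6.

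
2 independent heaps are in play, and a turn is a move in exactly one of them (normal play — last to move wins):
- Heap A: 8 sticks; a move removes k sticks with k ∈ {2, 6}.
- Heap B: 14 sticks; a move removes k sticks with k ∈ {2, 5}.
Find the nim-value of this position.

0

Grundy values for heap A (subtraction set {2, 6}):
g(0) = mex{} = 0
g(1) = mex{} = 0
g(2) = mex{0} = 1
g(3) = mex{0} = 1
g(4) = mex{1} = 0
g(5) = mex{1} = 0
g(6) = mex{0} = 1
g(7) = mex{0} = 1
g(8) = mex{1} = 0
So g(8) = 0.
Build the Grundy sequence for heap B with g(k) = mex{g(k−s) : s ∈ {2, 5}, s ≤ k}:
g(0) = mex{} = 0
g(1) = mex{} = 0
g(2) = mex{0} = 1
g(3) = mex{0} = 1
g(4) = mex{1} = 0
g(5) = mex{0,1} = 2
g(6) = mex{0} = 1
g(7) = mex{1,2} = 0
g(8) = mex{1} = 0
g(9) = mex{0} = 1
g(10) = mex{0,2} = 1
g(11) = mex{1} = 0
g(12) = mex{0,1} = 2
g(13) = mex{0} = 1
g(14) = mex{1,2} = 0
So g(14) = 0.
The value of a disjunctive sum is the nim-sum of the parts.
Combined value = 0 XOR 0 = 0.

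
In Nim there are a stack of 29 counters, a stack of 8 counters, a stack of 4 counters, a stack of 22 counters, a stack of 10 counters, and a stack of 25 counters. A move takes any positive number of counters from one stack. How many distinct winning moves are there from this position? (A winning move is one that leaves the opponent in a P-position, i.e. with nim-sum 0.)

Bitwise XOR of the heap sizes:
  11101  (29)
  01000  (8)
  00100  (4)
  10110  (22)
  01010  (10)
  11001  (25)
  -----
  10100  (20)
The overall nim-sum is X = 20. A stack of size p has a winning move iff p XOR X < p (reduce it to p XOR X).
  29: 29 XOR 20 = 9 < 29 — winning move (to 9).
  8: 8 XOR 20 = 28 ≥ 8 — no move.
  4: 4 XOR 20 = 16 ≥ 4 — no move.
  22: 22 XOR 20 = 2 < 22 — winning move (to 2).
  10: 10 XOR 20 = 30 ≥ 10 — no move.
  25: 25 XOR 20 = 13 < 25 — winning move (to 13).
That gives 3 winning moves.

3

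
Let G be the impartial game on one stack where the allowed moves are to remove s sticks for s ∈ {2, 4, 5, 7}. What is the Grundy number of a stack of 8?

4

Grundy values for subtraction set {2, 4, 5, 7}:
k:     0  1  2  3  4  5  6  7  8
g(k):  0  0  1  1  2  2  3  3  4
So g(8) = 4.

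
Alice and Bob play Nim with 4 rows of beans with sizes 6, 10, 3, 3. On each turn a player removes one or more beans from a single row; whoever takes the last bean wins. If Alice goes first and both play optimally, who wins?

Compute the nim-sum pairwise:
6 ^ 10 = 12
12 ^ 3 = 15
15 ^ 3 = 12
The nim-sum is 12 ≠ 0, so this is an N-position: the player to move can win; Alice has a winning move.

Alice wins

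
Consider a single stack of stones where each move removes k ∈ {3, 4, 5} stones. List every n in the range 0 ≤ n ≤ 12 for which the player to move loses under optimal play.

0, 1, 2, 8, 9, 10

Build the Grundy sequence with g(k) = mex{g(k−s) : s ∈ {3, 4, 5}, s ≤ k}:
k:     0  1  2  3  4  5  6  7  8  9 10 11 12
g(k):  0  0  0  1  1  1  2  2  0  0  0  1  1
The P-positions (g = 0) in 0..12 are 0, 1, 2, 8, 9, 10.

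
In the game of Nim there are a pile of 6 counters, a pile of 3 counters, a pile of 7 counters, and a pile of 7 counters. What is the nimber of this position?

Bitwise XOR of the heap sizes:
  110  (6)
  011  (3)
  111  (7)
  111  (7)
  ---
  101  (5)

5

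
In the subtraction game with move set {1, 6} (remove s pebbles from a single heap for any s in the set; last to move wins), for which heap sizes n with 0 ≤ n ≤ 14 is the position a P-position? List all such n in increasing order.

Build the Grundy sequence with g(k) = mex{g(k−s) : s ∈ {1, 6}, s ≤ k}:
g(0) = mex{} = 0
g(1) = mex{0} = 1
g(2) = mex{1} = 0
g(3) = mex{0} = 1
g(4) = mex{1} = 0
g(5) = mex{0} = 1
g(6) = mex{0,1} = 2
g(7) = mex{1,2} = 0
g(8) = mex{0} = 1
g(9) = mex{1} = 0
g(10) = mex{0} = 1
g(11) = mex{1} = 0
g(12) = mex{0,2} = 1
g(13) = mex{0,1} = 2
g(14) = mex{1,2} = 0
The P-positions (g = 0) in 0..14 are 0, 2, 4, 7, 9, 11, 14.

0, 2, 4, 7, 9, 11, 14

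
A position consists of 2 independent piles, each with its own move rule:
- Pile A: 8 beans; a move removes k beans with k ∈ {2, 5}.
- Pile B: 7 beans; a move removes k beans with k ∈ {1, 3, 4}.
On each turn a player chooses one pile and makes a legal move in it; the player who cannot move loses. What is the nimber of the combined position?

0

Grundy values for pile A (subtraction set {2, 5}):
k:     0  1  2  3  4  5  6  7  8
g(k):  0  0  1  1  0  2  1  0  0
So g(8) = 0.
Build the Grundy sequence for pile B with g(k) = mex{g(k−s) : s ∈ {1, 3, 4}, s ≤ k}:
k:     0  1  2  3  4  5  6  7
g(k):  0  1  0  1  2  3  2  0
So g(7) = 0.
By the Sprague-Grundy theorem, the Grundy value of a sum of independent games is the XOR of the component values.
Combined value = 0 XOR 0 = 0.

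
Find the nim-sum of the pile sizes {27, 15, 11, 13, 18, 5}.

5

Bitwise XOR of the heap sizes:
  11011  (27)
  01111  (15)
  01011  (11)
  01101  (13)
  10010  (18)
  00101  (5)
  -----
  00101  (5)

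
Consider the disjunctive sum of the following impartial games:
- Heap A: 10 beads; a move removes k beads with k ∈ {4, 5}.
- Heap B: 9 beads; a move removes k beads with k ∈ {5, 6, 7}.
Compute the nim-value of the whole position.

1

For heap A, compute g(0), g(1), … with moves {4, 5}:
k:     0  1  2  3  4  5  6  7  8  9 10
g(k):  0  0  0  0  1  1  1  1  2  0  0
So g(10) = 0.
For heap B, compute g(0), g(1), … with moves {5, 6, 7}:
g(0) = mex{} = 0
g(1) = mex{} = 0
g(2) = mex{} = 0
g(3) = mex{} = 0
g(4) = mex{} = 0
g(5) = mex{0} = 1
g(6) = mex{0} = 1
g(7) = mex{0} = 1
g(8) = mex{0} = 1
g(9) = mex{0} = 1
So g(9) = 1.
By the Sprague-Grundy theorem, the Grundy value of a sum of independent games is the XOR of the component values.
Combined value = 0 ⊕ 1 = 1.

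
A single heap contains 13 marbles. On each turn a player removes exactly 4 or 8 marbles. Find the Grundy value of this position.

0

Grundy values for subtraction set {4, 8}:
g(0) = mex{} = 0
g(1) = mex{} = 0
g(2) = mex{} = 0
g(3) = mex{} = 0
g(4) = mex{0} = 1
g(5) = mex{0} = 1
g(6) = mex{0} = 1
g(7) = mex{0} = 1
g(8) = mex{0,1} = 2
g(9) = mex{0,1} = 2
g(10) = mex{0,1} = 2
g(11) = mex{0,1} = 2
g(12) = mex{1,2} = 0
g(13) = mex{1,2} = 0
So g(13) = 0.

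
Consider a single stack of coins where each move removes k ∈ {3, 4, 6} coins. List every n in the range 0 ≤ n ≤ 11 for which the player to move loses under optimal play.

0, 1, 2, 9, 10, 11

Build the Grundy sequence with g(k) = mex{g(k−s) : s ∈ {3, 4, 6}, s ≤ k}:
g(0) = mex{} = 0
g(1) = mex{} = 0
g(2) = mex{} = 0
g(3) = mex{0} = 1
g(4) = mex{0} = 1
g(5) = mex{0} = 1
g(6) = mex{0,1} = 2
g(7) = mex{0,1} = 2
g(8) = mex{0,1} = 2
g(9) = mex{1,2} = 0
g(10) = mex{1,2} = 0
g(11) = mex{1,2} = 0
The P-positions (g = 0) in 0..11 are 0, 1, 2, 9, 10, 11.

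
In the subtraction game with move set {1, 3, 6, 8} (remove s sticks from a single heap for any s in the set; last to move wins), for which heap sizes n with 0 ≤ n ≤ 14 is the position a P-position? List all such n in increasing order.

0, 2, 4, 9, 11, 13

Grundy values for subtraction set {1, 3, 6, 8}:
k:     0  1  2  3  4  5  6  7  8  9 10 11 12 13 14
g(k):  0  1  0  1  0  1  2  3  2  0  1  0  1  0  1
The P-positions (g = 0) in 0..14 are 0, 2, 4, 9, 11, 13.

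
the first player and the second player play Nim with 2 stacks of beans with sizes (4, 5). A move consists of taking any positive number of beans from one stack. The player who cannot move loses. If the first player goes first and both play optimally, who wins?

the first player wins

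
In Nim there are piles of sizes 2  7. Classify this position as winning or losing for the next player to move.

Winning position

Write each in binary and XOR column by column:
  010  (2)
  111  (7)
  ---
  101  (5)
The nim-sum is 5 ≠ 0, so this is an N-position: the player to move can win.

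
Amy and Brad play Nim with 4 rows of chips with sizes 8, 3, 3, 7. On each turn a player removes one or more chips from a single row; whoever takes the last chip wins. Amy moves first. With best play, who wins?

Compute the nim-sum pairwise:
8 XOR 3 = 11
11 XOR 3 = 8
8 XOR 7 = 15
The nim-sum is 15 ≠ 0, so this is an N-position: the player to move can win; Amy has a winning move.

Amy wins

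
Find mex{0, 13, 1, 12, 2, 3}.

4

The values 0, 1, 2, 3 are all present; 4 is the first non-negative integer missing from the set.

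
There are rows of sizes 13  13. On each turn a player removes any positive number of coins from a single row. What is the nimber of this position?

Nim-sum: 13 ^ 13 = 0.

0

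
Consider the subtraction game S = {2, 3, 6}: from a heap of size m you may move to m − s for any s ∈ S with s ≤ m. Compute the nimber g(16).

Build the Grundy sequence with g(k) = mex{g(k−s) : s ∈ {2, 3, 6}, s ≤ k}:
k:     0  1  2  3  4  5  6  7  8  9 10 11 12 13 14 15 16
g(k):  0  0  1  1  2  0  3  1  2  0  0  1  1  2  0  3  1
So g(16) = 1.

1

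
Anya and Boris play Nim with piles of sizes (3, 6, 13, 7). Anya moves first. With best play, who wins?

Anya wins

Nim-sum: 3 ⊕ 6 ⊕ 13 ⊕ 7 = 15.
The nim-sum is 15 ≠ 0, so this is an N-position: the player to move can win; Anya has a winning move.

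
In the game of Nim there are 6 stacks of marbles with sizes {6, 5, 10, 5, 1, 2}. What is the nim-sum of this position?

15

Nim-sum: 6 ^ 5 ^ 10 ^ 5 ^ 1 ^ 2 = 15.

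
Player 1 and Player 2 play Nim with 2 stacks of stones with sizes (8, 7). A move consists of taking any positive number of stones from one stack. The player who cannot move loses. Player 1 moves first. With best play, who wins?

Player 1 wins

Nim-sum: 8 XOR 7 = 15.
The nim-sum is 15 ≠ 0, so this is an N-position: the player to move can win; Player 1 has a winning move.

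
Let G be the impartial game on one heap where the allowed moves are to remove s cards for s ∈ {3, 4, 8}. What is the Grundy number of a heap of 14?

0

Build the Grundy sequence with g(k) = mex{g(k−s) : s ∈ {3, 4, 8}, s ≤ k}:
g(0) = mex{} = 0
g(1) = mex{} = 0
g(2) = mex{} = 0
g(3) = mex{0} = 1
g(4) = mex{0} = 1
g(5) = mex{0} = 1
g(6) = mex{0,1} = 2
g(7) = mex{1} = 0
g(8) = mex{0,1} = 2
g(9) = mex{0,1,2} = 3
g(10) = mex{0,2} = 1
g(11) = mex{0,1,2} = 3
g(12) = mex{1,2,3} = 0
g(13) = mex{1,3} = 0
g(14) = mex{1,2,3} = 0
So g(14) = 0.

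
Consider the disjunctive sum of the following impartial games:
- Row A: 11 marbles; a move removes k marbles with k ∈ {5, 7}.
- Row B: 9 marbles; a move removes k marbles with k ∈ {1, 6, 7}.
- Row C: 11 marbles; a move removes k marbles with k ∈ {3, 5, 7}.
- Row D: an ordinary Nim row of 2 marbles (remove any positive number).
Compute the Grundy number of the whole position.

Build the Grundy sequence for row A with g(k) = mex{g(k−s) : s ∈ {5, 7}, s ≤ k}:
k:     0  1  2  3  4  5  6  7  8  9 10 11
g(k):  0  0  0  0  0  1  1  1  1  1  2  2
So g(11) = 2.
Build the Grundy sequence for row B with g(k) = mex{g(k−s) : s ∈ {1, 6, 7}, s ≤ k}:
k:     0  1  2  3  4  5  6  7  8  9
g(k):  0  1  0  1  0  1  2  3  2  3
So g(9) = 3.
For row C, compute g(0), g(1), … with moves {3, 5, 7}:
k:     0  1  2  3  4  5  6  7  8  9 10 11
g(k):  0  0  0  1  1  1  2  2  2  3  0  0
So g(11) = 0.
Row D is a plain Nim row of size 2, so its Grundy value is 2.
By the Sprague-Grundy theorem, the Grundy value of a sum of independent games is the XOR of the component values.
Combined value = 2 ⊕ 3 ⊕ 0 ⊕ 2 = 3.

3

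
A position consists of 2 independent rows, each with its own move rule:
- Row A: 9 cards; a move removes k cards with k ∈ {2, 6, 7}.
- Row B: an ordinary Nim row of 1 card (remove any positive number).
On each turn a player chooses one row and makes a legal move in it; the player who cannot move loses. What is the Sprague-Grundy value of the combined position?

For row A, compute g(0), g(1), … with moves {2, 6, 7}:
g(0) = mex{} = 0
g(1) = mex{} = 0
g(2) = mex{0} = 1
g(3) = mex{0} = 1
g(4) = mex{1} = 0
g(5) = mex{1} = 0
g(6) = mex{0} = 1
g(7) = mex{0} = 1
g(8) = mex{0,1} = 2
g(9) = mex{1} = 0
So g(9) = 0.
Row B is a plain Nim row of size 1, so its Grundy value is 1.
The value of a disjunctive sum is the nim-sum of the parts.
Combined value = 0 ⊕ 1 = 1.

1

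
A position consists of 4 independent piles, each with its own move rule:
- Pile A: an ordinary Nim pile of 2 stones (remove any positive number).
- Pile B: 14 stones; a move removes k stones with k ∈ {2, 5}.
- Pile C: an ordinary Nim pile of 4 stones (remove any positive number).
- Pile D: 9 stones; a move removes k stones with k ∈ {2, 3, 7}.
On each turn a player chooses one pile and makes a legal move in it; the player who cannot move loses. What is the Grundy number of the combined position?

4

Pile A is a plain Nim pile of size 2, so its Grundy value is 2.
Build the Grundy sequence for pile B with g(k) = mex{g(k−s) : s ∈ {2, 5}, s ≤ k}:
g(0) = mex{} = 0
g(1) = mex{} = 0
g(2) = mex{0} = 1
g(3) = mex{0} = 1
g(4) = mex{1} = 0
g(5) = mex{0,1} = 2
g(6) = mex{0} = 1
g(7) = mex{1,2} = 0
g(8) = mex{1} = 0
g(9) = mex{0} = 1
g(10) = mex{0,2} = 1
g(11) = mex{1} = 0
g(12) = mex{0,1} = 2
g(13) = mex{0} = 1
g(14) = mex{1,2} = 0
So g(14) = 0.
Pile C is a plain Nim pile of size 4, so its Grundy value is 4.
Grundy values for pile D (subtraction set {2, 3, 7}):
k:     0  1  2  3  4  5  6  7  8  9
g(k):  0  0  1  1  2  0  0  1  1  2
So g(9) = 2.
The value of a disjunctive sum is the nim-sum of the parts.
Combined value = 2 ⊕ 0 ⊕ 4 ⊕ 2 = 4.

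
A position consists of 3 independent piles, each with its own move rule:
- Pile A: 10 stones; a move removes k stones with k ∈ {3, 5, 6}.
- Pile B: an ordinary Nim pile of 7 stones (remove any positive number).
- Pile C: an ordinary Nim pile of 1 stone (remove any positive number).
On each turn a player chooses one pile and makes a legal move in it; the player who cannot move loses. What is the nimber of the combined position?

Grundy values for pile A (subtraction set {3, 5, 6}):
g(0) = mex{} = 0
g(1) = mex{} = 0
g(2) = mex{} = 0
g(3) = mex{0} = 1
g(4) = mex{0} = 1
g(5) = mex{0} = 1
g(6) = mex{0,1} = 2
g(7) = mex{0,1} = 2
g(8) = mex{0,1} = 2
g(9) = mex{1,2} = 0
g(10) = mex{1,2} = 0
So g(10) = 0.
Pile B is a plain Nim pile of size 7, so its Grundy value is 7.
Pile C is a plain Nim pile of size 1, so its Grundy value is 1.
The value of a disjunctive sum is the nim-sum of the parts.
Combined value = 0 ⊕ 7 ⊕ 1 = 6.

6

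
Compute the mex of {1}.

0

0 is not in the set, so the mex is 0.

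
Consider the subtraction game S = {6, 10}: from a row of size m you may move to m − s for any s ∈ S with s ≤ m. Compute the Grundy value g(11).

1

Compute g(0), g(1), … for moves {6, 10}:
k:     0  1  2  3  4  5  6  7  8  9 10 11
g(k):  0  0  0  0  0  0  1  1  1  1  1  1
So g(11) = 1.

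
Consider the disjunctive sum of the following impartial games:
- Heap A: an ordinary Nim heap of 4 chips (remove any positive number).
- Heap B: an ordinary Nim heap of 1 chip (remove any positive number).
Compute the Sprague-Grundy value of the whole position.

5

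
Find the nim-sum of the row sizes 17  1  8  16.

8

Bitwise XOR of the heap sizes:
  10001  (17)
  00001  (1)
  01000  (8)
  10000  (16)
  -----
  01000  (8)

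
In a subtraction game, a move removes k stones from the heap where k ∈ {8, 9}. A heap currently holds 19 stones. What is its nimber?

0

Compute g(0), g(1), … for moves {8, 9}:
k:     0  1  2  3  4  5  6  7  8  9 10 11 12 13 14 15 16 17 18 19
g(k):  0  0  0  0  0  0  0  0  1  1  1  1  1  1  1  1  2  0  0  0
So g(19) = 0.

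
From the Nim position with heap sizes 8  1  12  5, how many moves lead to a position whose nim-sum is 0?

Nim-sum: 8 XOR 1 XOR 12 XOR 5 = 0.
The nim-sum is already 0, so every move leaves a nonzero nim-sum — there are no winning moves.

0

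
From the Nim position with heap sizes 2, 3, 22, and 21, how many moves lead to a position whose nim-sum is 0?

Nim-sum: 2 XOR 3 XOR 22 XOR 21 = 2.
The overall nim-sum is X = 2. A heap of size p has a winning move iff p XOR X < p (reduce it to p XOR X).
  2: 2 XOR 2 = 0 < 2 — winning move (to 0).
  3: 3 XOR 2 = 1 < 3 — winning move (to 1).
  22: 22 XOR 2 = 20 < 22 — winning move (to 20).
  21: 21 XOR 2 = 23 ≥ 21 — no move.
That gives 3 winning moves.

3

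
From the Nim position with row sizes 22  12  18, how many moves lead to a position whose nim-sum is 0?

In binary:
  10110  (22)
  01100  (12)
  10010  (18)
  -----
  01000  (8)
The overall nim-sum is X = 8. A row of size p has a winning move iff p XOR X < p (reduce it to p XOR X).
  22: 22 XOR 8 = 30 ≥ 22 — no move.
  12: 12 XOR 8 = 4 < 12 — winning move (to 4).
  18: 18 XOR 8 = 26 ≥ 18 — no move.
That gives 1 winning move.

1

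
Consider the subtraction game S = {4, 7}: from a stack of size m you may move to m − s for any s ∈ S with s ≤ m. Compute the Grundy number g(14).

Build the Grundy sequence with g(k) = mex{g(k−s) : s ∈ {4, 7}, s ≤ k}:
k:     0  1  2  3  4  5  6  7  8  9 10 11 12 13 14
g(k):  0  0  0  0  1  1  1  1  2  2  2  0  0  0  0
So g(14) = 0.

0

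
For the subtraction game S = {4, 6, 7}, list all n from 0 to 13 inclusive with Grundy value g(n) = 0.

0, 1, 2, 3, 11, 12, 13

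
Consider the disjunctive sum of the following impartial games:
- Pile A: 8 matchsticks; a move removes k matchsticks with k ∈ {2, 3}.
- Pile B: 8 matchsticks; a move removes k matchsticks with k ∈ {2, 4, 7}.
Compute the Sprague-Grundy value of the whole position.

Grundy values for pile A (subtraction set {2, 3}):
g(0) = mex{} = 0
g(1) = mex{} = 0
g(2) = mex{0} = 1
g(3) = mex{0} = 1
g(4) = mex{0,1} = 2
g(5) = mex{1} = 0
g(6) = mex{1,2} = 0
g(7) = mex{0,2} = 1
g(8) = mex{0} = 1
So g(8) = 1.
Grundy values for pile B (subtraction set {2, 4, 7}):
k:     0  1  2  3  4  5  6  7  8
g(k):  0  0  1  1  2  2  0  3  1
So g(8) = 1.
The value of a disjunctive sum is the nim-sum of the parts.
Combined value = 1 XOR 1 = 0.

0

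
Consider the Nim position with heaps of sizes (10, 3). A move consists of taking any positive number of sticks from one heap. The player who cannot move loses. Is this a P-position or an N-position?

Compute the nim-sum pairwise:
10 XOR 3 = 9
The nim-sum is 9 ≠ 0, so this is an N-position: the player to move can win.

N-position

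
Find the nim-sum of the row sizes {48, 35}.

Write each in binary and XOR column by column:
  110000  (48)
  100011  (35)
  ------
  010011  (19)

19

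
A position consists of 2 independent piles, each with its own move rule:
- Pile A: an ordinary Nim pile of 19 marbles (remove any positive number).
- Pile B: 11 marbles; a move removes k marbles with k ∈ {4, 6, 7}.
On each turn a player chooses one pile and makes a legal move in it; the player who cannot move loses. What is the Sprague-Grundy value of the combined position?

19

Pile A is a plain Nim pile of size 19, so its Grundy value is 19.
Grundy values for pile B (subtraction set {4, 6, 7}):
k:     0  1  2  3  4  5  6  7  8  9 10 11
g(k):  0  0  0  0  1  1  1  1  2  2  2  0
So g(11) = 0.
The value of a disjunctive sum is the nim-sum of the parts.
Combined value = 19 ⊕ 0 = 19.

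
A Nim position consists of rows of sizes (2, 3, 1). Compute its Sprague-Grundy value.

Nim-sum: 2 ^ 3 ^ 1 = 0.

0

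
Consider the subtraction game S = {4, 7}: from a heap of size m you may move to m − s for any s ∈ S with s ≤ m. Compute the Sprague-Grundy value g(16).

Compute g(0), g(1), … for moves {4, 7}:
k:     0  1  2  3  4  5  6  7  8  9 10 11 12 13 14 15 16
g(k):  0  0  0  0  1  1  1  1  2  2  2  0  0  0  0  1  1
So g(16) = 1.

1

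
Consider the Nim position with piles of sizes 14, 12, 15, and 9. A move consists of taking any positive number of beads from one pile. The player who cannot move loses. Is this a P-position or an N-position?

N-position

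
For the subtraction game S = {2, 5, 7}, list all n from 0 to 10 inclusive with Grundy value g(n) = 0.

0, 1, 4, 10

Compute g(0), g(1), … for moves {2, 5, 7}:
g(0) = mex{} = 0
g(1) = mex{} = 0
g(2) = mex{0} = 1
g(3) = mex{0} = 1
g(4) = mex{1} = 0
g(5) = mex{0,1} = 2
g(6) = mex{0} = 1
g(7) = mex{0,1,2} = 3
g(8) = mex{0,1} = 2
g(9) = mex{0,1,3} = 2
g(10) = mex{1,2} = 0
The P-positions (g = 0) in 0..10 are 0, 1, 4, 10.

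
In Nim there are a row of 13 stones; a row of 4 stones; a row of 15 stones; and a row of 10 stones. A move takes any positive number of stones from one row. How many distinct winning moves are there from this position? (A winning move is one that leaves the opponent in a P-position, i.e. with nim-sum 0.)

In binary:
  1101  (13)
  0100  (4)
  1111  (15)
  1010  (10)
  ----
  1100  (12)
The overall nim-sum is X = 12. A row of size p has a winning move iff p XOR X < p (reduce it to p XOR X).
  13: 13 XOR 12 = 1 < 13 — winning move (to 1).
  4: 4 XOR 12 = 8 ≥ 4 — no move.
  15: 15 XOR 12 = 3 < 15 — winning move (to 3).
  10: 10 XOR 12 = 6 < 10 — winning move (to 6).
That gives 3 winning moves.

3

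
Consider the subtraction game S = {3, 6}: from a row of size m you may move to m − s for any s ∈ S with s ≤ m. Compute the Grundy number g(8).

2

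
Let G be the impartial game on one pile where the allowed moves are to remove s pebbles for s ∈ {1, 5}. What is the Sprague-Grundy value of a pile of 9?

1

Grundy values for subtraction set {1, 5}:
k:     0  1  2  3  4  5  6  7  8  9
g(k):  0  1  0  1  0  1  0  1  0  1
So g(9) = 1.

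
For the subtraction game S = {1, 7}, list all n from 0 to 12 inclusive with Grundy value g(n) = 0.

0, 2, 4, 6, 8, 10, 12

Grundy values for subtraction set {1, 7}:
k:     0  1  2  3  4  5  6  7  8  9 10 11 12
g(k):  0  1  0  1  0  1  0  1  0  1  0  1  0
The P-positions (g = 0) in 0..12 are 0, 2, 4, 6, 8, 10, 12.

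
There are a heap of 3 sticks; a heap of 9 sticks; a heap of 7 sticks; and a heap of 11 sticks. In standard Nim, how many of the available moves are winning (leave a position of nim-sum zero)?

In binary:
  0011  (3)
  1001  (9)
  0111  (7)
  1011  (11)
  ----
  0110  (6)
The overall nim-sum is X = 6. A heap of size p has a winning move iff p XOR X < p (reduce it to p XOR X).
  3: 3 XOR 6 = 5 ≥ 3 — no move.
  9: 9 XOR 6 = 15 ≥ 9 — no move.
  7: 7 XOR 6 = 1 < 7 — winning move (to 1).
  11: 11 XOR 6 = 13 ≥ 11 — no move.
That gives 1 winning move.

1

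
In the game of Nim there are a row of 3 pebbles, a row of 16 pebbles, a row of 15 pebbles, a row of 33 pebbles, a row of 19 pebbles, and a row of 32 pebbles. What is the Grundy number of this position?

14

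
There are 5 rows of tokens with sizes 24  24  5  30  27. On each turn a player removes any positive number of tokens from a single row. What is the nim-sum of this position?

Bitwise XOR of the heap sizes:
  11000  (24)
  11000  (24)
  00101  (5)
  11110  (30)
  11011  (27)
  -----
  00000  (0)

0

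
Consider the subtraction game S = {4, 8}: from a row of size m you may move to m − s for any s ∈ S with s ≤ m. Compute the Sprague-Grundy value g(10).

Grundy values for subtraction set {4, 8}:
k:     0  1  2  3  4  5  6  7  8  9 10
g(k):  0  0  0  0  1  1  1  1  2  2  2
So g(10) = 2.

2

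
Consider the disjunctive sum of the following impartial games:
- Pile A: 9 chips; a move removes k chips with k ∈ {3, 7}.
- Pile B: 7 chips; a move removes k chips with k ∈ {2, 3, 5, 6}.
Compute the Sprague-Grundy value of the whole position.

2

Grundy values for pile A (subtraction set {3, 7}):
k:     0  1  2  3  4  5  6  7  8  9
g(k):  0  0  0  1  1  1  0  2  2  1
So g(9) = 1.
Grundy values for pile B (subtraction set {2, 3, 5, 6}):
g(0) = mex{} = 0
g(1) = mex{} = 0
g(2) = mex{0} = 1
g(3) = mex{0} = 1
g(4) = mex{0,1} = 2
g(5) = mex{0,1} = 2
g(6) = mex{0,1,2} = 3
g(7) = mex{0,1,2} = 3
So g(7) = 3.
By the Sprague-Grundy theorem, the Grundy value of a sum of independent games is the XOR of the component values.
Combined value = 1 ⊕ 3 = 2.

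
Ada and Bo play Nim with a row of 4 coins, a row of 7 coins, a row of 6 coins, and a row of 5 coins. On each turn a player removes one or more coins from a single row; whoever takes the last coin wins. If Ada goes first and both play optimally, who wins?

Compute the nim-sum pairwise:
4 ⊕ 7 = 3
3 ⊕ 6 = 5
5 ⊕ 5 = 0
The nim-sum is 0, so this is a P-position: the player to move is in a losing position under optimal play; Ada is about to move from it and so loses — Bo wins.

Bo wins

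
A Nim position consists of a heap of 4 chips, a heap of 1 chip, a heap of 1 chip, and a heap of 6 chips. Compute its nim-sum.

Compute the nim-sum pairwise:
4 XOR 1 = 5
5 XOR 1 = 4
4 XOR 6 = 2

2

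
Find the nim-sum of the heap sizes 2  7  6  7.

Nim-sum: 2 ⊕ 7 ⊕ 6 ⊕ 7 = 4.

4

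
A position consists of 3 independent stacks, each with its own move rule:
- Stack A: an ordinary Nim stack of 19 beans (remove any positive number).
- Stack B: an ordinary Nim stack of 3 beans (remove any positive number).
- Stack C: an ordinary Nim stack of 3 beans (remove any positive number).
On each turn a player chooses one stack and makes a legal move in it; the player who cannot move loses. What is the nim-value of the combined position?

Stack A is a plain Nim stack of size 19, so its Grundy value is 19.
Stack B is a plain Nim stack of size 3, so its Grundy value is 3.
Stack C is a plain Nim stack of size 3, so its Grundy value is 3.
By the Sprague-Grundy theorem, the Grundy value of a sum of independent games is the XOR of the component values.
Combined value = 19 ⊕ 3 ⊕ 3 = 19.

19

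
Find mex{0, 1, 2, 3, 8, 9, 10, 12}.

The values 0, 1, 2, 3 are all present; 4 is the first non-negative integer missing from the set.

4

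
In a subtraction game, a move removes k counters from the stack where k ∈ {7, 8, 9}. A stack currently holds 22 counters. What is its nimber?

Build the Grundy sequence with g(k) = mex{g(k−s) : s ∈ {7, 8, 9}, s ≤ k}:
k:     0  1  2  3  4  5  6  7  8  9 10 11 12 13 14 15 16 17 18 19 20 21 22
g(k):  0  0  0  0  0  0  0  1  1  1  1  1  1  1  2  2  0  0  0  0  0  0  0
So g(22) = 0.

0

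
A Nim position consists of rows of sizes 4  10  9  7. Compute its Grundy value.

Nim-sum: 4 ⊕ 10 ⊕ 9 ⊕ 7 = 0.

0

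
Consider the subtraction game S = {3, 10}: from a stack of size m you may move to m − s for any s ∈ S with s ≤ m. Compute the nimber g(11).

1

Build the Grundy sequence with g(k) = mex{g(k−s) : s ∈ {3, 10}, s ≤ k}:
k:     0  1  2  3  4  5  6  7  8  9 10 11
g(k):  0  0  0  1  1  1  0  0  0  1  1  1
So g(11) = 1.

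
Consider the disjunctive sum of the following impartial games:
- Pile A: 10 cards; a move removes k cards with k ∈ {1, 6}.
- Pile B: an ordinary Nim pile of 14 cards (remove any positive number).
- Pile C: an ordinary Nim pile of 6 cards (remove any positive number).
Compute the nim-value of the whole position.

9

Grundy values for pile A (subtraction set {1, 6}):
g(0) = mex{} = 0
g(1) = mex{0} = 1
g(2) = mex{1} = 0
g(3) = mex{0} = 1
g(4) = mex{1} = 0
g(5) = mex{0} = 1
g(6) = mex{0,1} = 2
g(7) = mex{1,2} = 0
g(8) = mex{0} = 1
g(9) = mex{1} = 0
g(10) = mex{0} = 1
So g(10) = 1.
Pile B is a plain Nim pile of size 14, so its Grundy value is 14.
Pile C is a plain Nim pile of size 6, so its Grundy value is 6.
By the Sprague-Grundy theorem, the Grundy value of a sum of independent games is the XOR of the component values.
Combined value = 1 ⊕ 14 ⊕ 6 = 9.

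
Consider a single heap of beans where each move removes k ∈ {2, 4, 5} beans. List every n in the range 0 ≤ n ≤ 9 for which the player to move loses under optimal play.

0, 1, 7, 8

Compute g(0), g(1), … for moves {2, 4, 5}:
k:     0  1  2  3  4  5  6  7  8  9
g(k):  0  0  1  1  2  2  3  0  0  1
The P-positions (g = 0) in 0..9 are 0, 1, 7, 8.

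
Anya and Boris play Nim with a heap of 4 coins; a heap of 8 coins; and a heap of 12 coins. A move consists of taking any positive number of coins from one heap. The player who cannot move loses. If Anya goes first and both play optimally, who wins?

Boris wins

In binary:
  0100  (4)
  1000  (8)
  1100  (12)
  ----
  0000  (0)
The nim-sum is 0, so this is a P-position: the player to move is in a losing position under optimal play; Anya is about to move from it and so loses — Boris wins.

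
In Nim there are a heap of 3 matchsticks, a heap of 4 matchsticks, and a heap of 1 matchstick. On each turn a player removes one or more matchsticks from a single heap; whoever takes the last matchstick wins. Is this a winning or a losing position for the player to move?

Winning position

Nim-sum: 3 ⊕ 4 ⊕ 1 = 6.
The nim-sum is 6 ≠ 0, so this is an N-position: the player to move can win.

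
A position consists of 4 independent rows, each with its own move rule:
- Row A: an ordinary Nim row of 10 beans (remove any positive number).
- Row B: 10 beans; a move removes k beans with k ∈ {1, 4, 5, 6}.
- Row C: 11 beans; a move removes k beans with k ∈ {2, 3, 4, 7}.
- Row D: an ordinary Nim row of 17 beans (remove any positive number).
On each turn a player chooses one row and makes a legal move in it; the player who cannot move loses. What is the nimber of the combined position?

Row A is a plain Nim row of size 10, so its Grundy value is 10.
Grundy values for row B (subtraction set {1, 4, 5, 6}):
g(0) = mex{} = 0
g(1) = mex{0} = 1
g(2) = mex{1} = 0
g(3) = mex{0} = 1
g(4) = mex{0,1} = 2
g(5) = mex{0,1,2} = 3
g(6) = mex{0,1,3} = 2
g(7) = mex{0,1,2} = 3
g(8) = mex{0,1,2,3} = 4
g(9) = mex{1,2,3,4} = 0
g(10) = mex{0,2,3} = 1
So g(10) = 1.
For row C, compute g(0), g(1), … with moves {2, 3, 4, 7}:
k:     0  1  2  3  4  5  6  7  8  9 10 11
g(k):  0  0  1  1  2  2  0  3  1  4  2  0
So g(11) = 0.
Row D is a plain Nim row of size 17, so its Grundy value is 17.
By the Sprague-Grundy theorem, the Grundy value of a sum of independent games is the XOR of the component values.
Combined value = 10 ⊕ 1 ⊕ 0 ⊕ 17 = 26.

26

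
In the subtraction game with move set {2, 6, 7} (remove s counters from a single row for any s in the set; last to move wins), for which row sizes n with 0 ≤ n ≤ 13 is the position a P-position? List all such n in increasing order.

0, 1, 4, 5, 9, 13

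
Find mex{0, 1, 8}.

2

The values 0, 1 are all present; 2 is the first non-negative integer missing from the set.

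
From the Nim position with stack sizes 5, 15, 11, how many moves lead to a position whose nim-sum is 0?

Nim-sum: 5 ⊕ 15 ⊕ 11 = 1.
The overall nim-sum is X = 1. A stack of size p has a winning move iff p XOR X < p (reduce it to p XOR X).
  5: 5 XOR 1 = 4 < 5 — winning move (to 4).
  15: 15 XOR 1 = 14 < 15 — winning move (to 14).
  11: 11 XOR 1 = 10 < 11 — winning move (to 10).
That gives 3 winning moves.

3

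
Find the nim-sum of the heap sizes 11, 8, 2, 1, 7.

In binary:
  1011  (11)
  1000  (8)
  0010  (2)
  0001  (1)
  0111  (7)
  ----
  0111  (7)

7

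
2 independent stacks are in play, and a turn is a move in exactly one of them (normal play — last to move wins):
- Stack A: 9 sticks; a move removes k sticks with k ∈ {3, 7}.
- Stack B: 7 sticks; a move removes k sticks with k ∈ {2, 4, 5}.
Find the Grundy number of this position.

Grundy values for stack A (subtraction set {3, 7}):
k:     0  1  2  3  4  5  6  7  8  9
g(k):  0  0  0  1  1  1  0  2  2  1
So g(9) = 1.
Grundy values for stack B (subtraction set {2, 4, 5}):
g(0) = mex{} = 0
g(1) = mex{} = 0
g(2) = mex{0} = 1
g(3) = mex{0} = 1
g(4) = mex{0,1} = 2
g(5) = mex{0,1} = 2
g(6) = mex{0,1,2} = 3
g(7) = mex{1,2} = 0
So g(7) = 0.
The value of a disjunctive sum is the nim-sum of the parts.
Combined value = 1 ⊕ 0 = 1.

1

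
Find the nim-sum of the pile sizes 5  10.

Nim-sum: 5 ^ 10 = 15.

15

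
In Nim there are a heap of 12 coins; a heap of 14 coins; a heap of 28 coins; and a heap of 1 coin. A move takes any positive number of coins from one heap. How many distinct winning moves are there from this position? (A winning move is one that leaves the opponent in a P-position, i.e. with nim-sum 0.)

Nim-sum: 12 XOR 14 XOR 28 XOR 1 = 31.
The overall nim-sum is X = 31. A heap of size p has a winning move iff p XOR X < p (reduce it to p XOR X).
  12: 12 XOR 31 = 19 ≥ 12 — no move.
  14: 14 XOR 31 = 17 ≥ 14 — no move.
  28: 28 XOR 31 = 3 < 28 — winning move (to 3).
  1: 1 XOR 31 = 30 ≥ 1 — no move.
That gives 1 winning move.

1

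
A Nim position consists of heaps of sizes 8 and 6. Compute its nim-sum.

14

Write each in binary and XOR column by column:
  1000  (8)
  0110  (6)
  ----
  1110  (14)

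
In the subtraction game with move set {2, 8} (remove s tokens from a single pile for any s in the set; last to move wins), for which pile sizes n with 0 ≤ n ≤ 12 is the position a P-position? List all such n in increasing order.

Compute g(0), g(1), … for moves {2, 8}:
g(0) = mex{} = 0
g(1) = mex{} = 0
g(2) = mex{0} = 1
g(3) = mex{0} = 1
g(4) = mex{1} = 0
g(5) = mex{1} = 0
g(6) = mex{0} = 1
g(7) = mex{0} = 1
g(8) = mex{0,1} = 2
g(9) = mex{0,1} = 2
g(10) = mex{1,2} = 0
g(11) = mex{1,2} = 0
g(12) = mex{0} = 1
The P-positions (g = 0) in 0..12 are 0, 1, 4, 5, 10, 11.

0, 1, 4, 5, 10, 11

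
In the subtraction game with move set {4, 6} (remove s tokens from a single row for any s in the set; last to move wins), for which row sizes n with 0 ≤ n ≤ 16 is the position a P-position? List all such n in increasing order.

Compute g(0), g(1), … for moves {4, 6}:
k:     0  1  2  3  4  5  6  7  8  9 10 11 12 13 14 15 16
g(k):  0  0  0  0  1  1  1  1  2  2  0  0  0  0  1  1  1
The P-positions (g = 0) in 0..16 are 0, 1, 2, 3, 10, 11, 12, 13.

0, 1, 2, 3, 10, 11, 12, 13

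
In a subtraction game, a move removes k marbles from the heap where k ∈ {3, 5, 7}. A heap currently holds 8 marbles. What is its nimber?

2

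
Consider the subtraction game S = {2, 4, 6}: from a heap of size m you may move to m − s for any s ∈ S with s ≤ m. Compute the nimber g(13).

2

Build the Grundy sequence with g(k) = mex{g(k−s) : s ∈ {2, 4, 6}, s ≤ k}:
g(0) = mex{} = 0
g(1) = mex{} = 0
g(2) = mex{0} = 1
g(3) = mex{0} = 1
g(4) = mex{0,1} = 2
g(5) = mex{0,1} = 2
g(6) = mex{0,1,2} = 3
g(7) = mex{0,1,2} = 3
g(8) = mex{1,2,3} = 0
g(9) = mex{1,2,3} = 0
g(10) = mex{0,2,3} = 1
g(11) = mex{0,2,3} = 1
g(12) = mex{0,1,3} = 2
g(13) = mex{0,1,3} = 2
So g(13) = 2.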